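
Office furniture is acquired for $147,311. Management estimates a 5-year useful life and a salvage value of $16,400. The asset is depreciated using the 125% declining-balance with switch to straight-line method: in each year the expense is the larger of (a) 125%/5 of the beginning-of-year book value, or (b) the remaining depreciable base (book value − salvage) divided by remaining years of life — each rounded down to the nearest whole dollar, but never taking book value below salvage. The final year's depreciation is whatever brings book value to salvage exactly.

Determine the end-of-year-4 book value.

Depreciable base = $147,311 − $16,400 = $130,911.
Year 1: DB = ⌊$147,311 × 125%/5⌋ = $36,827; SL = ⌊$130,911/5⌋ = $26,182 → take DB $36,827. Book value $110,484.
Year 2: DB = ⌊$110,484 × 125%/5⌋ = $27,621; SL = ⌊$94,084/4⌋ = $23,521 → take DB $27,621. Book value $82,863.
Year 3: DB = ⌊$82,863 × 125%/5⌋ = $20,715; SL = ⌊$66,463/3⌋ = $22,154 → take SL $22,154. Book value $60,709.
Year 4: DB = ⌊$60,709 × 125%/5⌋ = $15,177; SL = ⌊$44,309/2⌋ = $22,154 → take SL $22,154. Book value $38,555.

$38,555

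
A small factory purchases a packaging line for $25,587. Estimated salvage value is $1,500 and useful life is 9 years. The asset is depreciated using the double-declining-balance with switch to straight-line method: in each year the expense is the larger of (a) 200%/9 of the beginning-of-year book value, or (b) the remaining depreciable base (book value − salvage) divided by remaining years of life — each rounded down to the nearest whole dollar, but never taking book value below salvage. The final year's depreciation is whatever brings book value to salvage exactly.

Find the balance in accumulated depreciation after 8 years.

$22,698

Depreciable base = $25,587 − $1,500 = $24,087.
Year 1: DB = ⌊$25,587 × 200%/9⌋ = $5,686; SL = ⌊$24,087/9⌋ = $2,676 → take DB $5,686. Book value $19,901.
Year 2: DB = ⌊$19,901 × 200%/9⌋ = $4,422; SL = ⌊$18,401/8⌋ = $2,300 → take DB $4,422. Book value $15,479.
Year 3: DB = ⌊$15,479 × 200%/9⌋ = $3,439; SL = ⌊$13,979/7⌋ = $1,997 → take DB $3,439. Book value $12,040.
Year 4: DB = ⌊$12,040 × 200%/9⌋ = $2,675; SL = ⌊$10,540/6⌋ = $1,756 → take DB $2,675. Book value $9,365.
Year 5: DB = ⌊$9,365 × 200%/9⌋ = $2,081; SL = ⌊$7,865/5⌋ = $1,573 → take DB $2,081. Book value $7,284.
Year 6: DB = ⌊$7,284 × 200%/9⌋ = $1,618; SL = ⌊$5,784/4⌋ = $1,446 → take DB $1,618. Book value $5,666.
Year 7: DB = ⌊$5,666 × 200%/9⌋ = $1,259; SL = ⌊$4,166/3⌋ = $1,388 → take SL $1,388. Book value $4,278.
Year 8: DB = ⌊$4,278 × 200%/9⌋ = $950; SL = ⌊$2,778/2⌋ = $1,389 → take SL $1,389. Book value $2,889.
Accumulated through year 8 = $25,587 − $2,889 = $22,698.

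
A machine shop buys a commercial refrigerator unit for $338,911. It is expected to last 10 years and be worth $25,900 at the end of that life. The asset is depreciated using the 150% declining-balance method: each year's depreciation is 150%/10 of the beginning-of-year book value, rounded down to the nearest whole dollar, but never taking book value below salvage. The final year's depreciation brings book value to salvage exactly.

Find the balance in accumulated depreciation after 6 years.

Depreciable base = $338,911 − $25,900 = $313,011.
Year 1: ⌊$338,911 × 150%/10⌋ = $50,836. Book value $288,075.
Year 2: ⌊$288,075 × 150%/10⌋ = $43,211. Book value $244,864.
Year 3: ⌊$244,864 × 150%/10⌋ = $36,729. Book value $208,135.
Year 4: ⌊$208,135 × 150%/10⌋ = $31,220. Book value $176,915.
Year 5: ⌊$176,915 × 150%/10⌋ = $26,537. Book value $150,378.
Year 6: ⌊$150,378 × 150%/10⌋ = $22,556. Book value $127,822.
Accumulated through year 6 = $338,911 − $127,822 = $211,089.

$211,089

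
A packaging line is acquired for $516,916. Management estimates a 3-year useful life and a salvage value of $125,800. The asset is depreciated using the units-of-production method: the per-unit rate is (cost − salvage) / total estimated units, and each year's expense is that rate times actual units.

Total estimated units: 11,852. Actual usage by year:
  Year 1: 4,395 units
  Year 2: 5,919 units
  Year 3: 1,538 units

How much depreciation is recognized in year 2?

$195,327

Depreciable base = $516,916 − $125,800 = $391,116.
Rate = $391,116 / 11,852 units = $33 per unit.
Year 1: 4,395 × $33 = $145,035. Book value $371,881.
Year 2: 5,919 × $33 = $195,327. Book value $176,554.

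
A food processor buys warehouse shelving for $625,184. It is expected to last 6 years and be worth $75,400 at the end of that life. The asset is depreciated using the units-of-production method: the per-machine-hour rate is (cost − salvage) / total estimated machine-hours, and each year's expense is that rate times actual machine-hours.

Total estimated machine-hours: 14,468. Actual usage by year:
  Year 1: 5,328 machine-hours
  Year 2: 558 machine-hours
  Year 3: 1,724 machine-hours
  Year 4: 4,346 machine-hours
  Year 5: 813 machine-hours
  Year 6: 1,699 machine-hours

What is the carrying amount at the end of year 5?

Depreciable base = $625,184 − $75,400 = $549,784.
Rate = $549,784 / 14,468 machine-hours = $38 per machine-hour.
Year 1: 5,328 × $38 = $202,464. Book value $422,720.
Year 2: 558 × $38 = $21,204. Book value $401,516.
Year 3: 1,724 × $38 = $65,512. Book value $336,004.
Year 4: 4,346 × $38 = $165,148. Book value $170,856.
Year 5: 813 × $38 = $30,894. Book value $139,962.

$139,962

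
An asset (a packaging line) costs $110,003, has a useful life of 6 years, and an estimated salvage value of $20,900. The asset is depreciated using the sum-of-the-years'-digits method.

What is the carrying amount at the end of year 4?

Depreciable base = $110,003 − $20,900 = $89,103.
Sum of the years' digits = 6+5+4+3+2+1 = 21.
Year 1: $89,103 × 6/21 = $25,458. Book value $84,545.
Year 2: $89,103 × 5/21 = $21,215. Book value $63,330.
Year 3: $89,103 × 4/21 = $16,972. Book value $46,358.
Year 4: $89,103 × 3/21 = $12,729. Book value $33,629.

$33,629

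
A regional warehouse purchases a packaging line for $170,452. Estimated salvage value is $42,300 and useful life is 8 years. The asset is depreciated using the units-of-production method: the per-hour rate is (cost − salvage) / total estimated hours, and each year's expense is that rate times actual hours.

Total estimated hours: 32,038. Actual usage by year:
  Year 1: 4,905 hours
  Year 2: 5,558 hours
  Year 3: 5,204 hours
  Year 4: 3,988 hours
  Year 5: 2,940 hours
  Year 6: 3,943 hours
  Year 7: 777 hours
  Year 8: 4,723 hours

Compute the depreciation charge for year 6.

$15,772

Depreciable base = $170,452 − $42,300 = $128,152.
Rate = $128,152 / 32,038 hours = $4 per hour.
Year 1: 4,905 × $4 = $19,620. Book value $150,832.
Year 2: 5,558 × $4 = $22,232. Book value $128,600.
Year 3: 5,204 × $4 = $20,816. Book value $107,784.
Year 4: 3,988 × $4 = $15,952. Book value $91,832.
Year 5: 2,940 × $4 = $11,760. Book value $80,072.
Year 6: 3,943 × $4 = $15,772. Book value $64,300.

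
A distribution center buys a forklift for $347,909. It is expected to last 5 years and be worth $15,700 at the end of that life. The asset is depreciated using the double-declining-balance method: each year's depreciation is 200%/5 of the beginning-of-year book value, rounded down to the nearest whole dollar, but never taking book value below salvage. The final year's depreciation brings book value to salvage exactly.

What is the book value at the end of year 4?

Depreciable base = $347,909 − $15,700 = $332,209.
Year 1: ⌊$347,909 × 200%/5⌋ = $139,163. Book value $208,746.
Year 2: ⌊$208,746 × 200%/5⌋ = $83,498. Book value $125,248.
Year 3: ⌊$125,248 × 200%/5⌋ = $50,099. Book value $75,149.
Year 4: ⌊$75,149 × 200%/5⌋ = $30,059. Book value $45,090.

$45,090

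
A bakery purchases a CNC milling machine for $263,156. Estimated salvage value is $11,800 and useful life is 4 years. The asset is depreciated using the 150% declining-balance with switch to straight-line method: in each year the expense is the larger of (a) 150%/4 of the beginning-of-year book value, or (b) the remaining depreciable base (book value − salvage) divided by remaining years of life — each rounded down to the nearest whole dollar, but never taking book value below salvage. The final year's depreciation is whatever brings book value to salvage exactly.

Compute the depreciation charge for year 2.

$61,677

Depreciable base = $263,156 − $11,800 = $251,356.
Year 1: DB = ⌊$263,156 × 150%/4⌋ = $98,683; SL = ⌊$251,356/4⌋ = $62,839 → take DB $98,683. Book value $164,473.
Year 2: DB = ⌊$164,473 × 150%/4⌋ = $61,677; SL = ⌊$152,673/3⌋ = $50,891 → take DB $61,677. Book value $102,796.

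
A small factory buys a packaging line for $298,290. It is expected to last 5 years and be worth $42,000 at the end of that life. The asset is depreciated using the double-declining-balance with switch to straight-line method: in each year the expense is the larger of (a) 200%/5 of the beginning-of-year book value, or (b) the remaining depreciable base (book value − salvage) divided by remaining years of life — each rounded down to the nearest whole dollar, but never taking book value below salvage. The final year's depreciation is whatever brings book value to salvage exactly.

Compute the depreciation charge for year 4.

$22,431

Depreciable base = $298,290 − $42,000 = $256,290.
Year 1: DB = ⌊$298,290 × 200%/5⌋ = $119,316; SL = ⌊$256,290/5⌋ = $51,258 → take DB $119,316. Book value $178,974.
Year 2: DB = ⌊$178,974 × 200%/5⌋ = $71,589; SL = ⌊$136,974/4⌋ = $34,243 → take DB $71,589. Book value $107,385.
Year 3: DB = ⌊$107,385 × 200%/5⌋ = $42,954; SL = ⌊$65,385/3⌋ = $21,795 → take DB $42,954. Book value $64,431.
Year 4: DB = ⌊$64,431 × 200%/5⌋ = $25,772; SL = ⌊$22,431/2⌋ = $11,215 → take DB $25,772, capped at $22,431. Book value $42,000.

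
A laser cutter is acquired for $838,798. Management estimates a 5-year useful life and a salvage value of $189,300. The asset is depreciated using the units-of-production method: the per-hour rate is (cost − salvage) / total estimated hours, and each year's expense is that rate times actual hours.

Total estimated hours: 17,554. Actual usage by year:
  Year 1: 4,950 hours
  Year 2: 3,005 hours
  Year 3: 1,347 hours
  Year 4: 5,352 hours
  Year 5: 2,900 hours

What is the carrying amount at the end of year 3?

Depreciable base = $838,798 − $189,300 = $649,498.
Rate = $649,498 / 17,554 hours = $37 per hour.
Year 1: 4,950 × $37 = $183,150. Book value $655,648.
Year 2: 3,005 × $37 = $111,185. Book value $544,463.
Year 3: 1,347 × $37 = $49,839. Book value $494,624.

$494,624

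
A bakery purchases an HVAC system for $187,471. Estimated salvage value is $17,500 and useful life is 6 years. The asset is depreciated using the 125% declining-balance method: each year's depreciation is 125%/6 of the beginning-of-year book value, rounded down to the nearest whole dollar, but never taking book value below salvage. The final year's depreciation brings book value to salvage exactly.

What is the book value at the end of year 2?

$117,496

Depreciable base = $187,471 − $17,500 = $169,971.
Year 1: ⌊$187,471 × 125%/6⌋ = $39,056. Book value $148,415.
Year 2: ⌊$148,415 × 125%/6⌋ = $30,919. Book value $117,496.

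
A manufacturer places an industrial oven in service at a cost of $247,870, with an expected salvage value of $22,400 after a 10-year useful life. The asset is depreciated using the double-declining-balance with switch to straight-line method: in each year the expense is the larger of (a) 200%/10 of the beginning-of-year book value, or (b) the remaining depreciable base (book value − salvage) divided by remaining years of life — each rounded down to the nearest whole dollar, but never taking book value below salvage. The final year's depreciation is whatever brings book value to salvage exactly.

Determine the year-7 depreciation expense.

Depreciable base = $247,870 − $22,400 = $225,470.
Year 1: DB = ⌊$247,870 × 200%/10⌋ = $49,574; SL = ⌊$225,470/10⌋ = $22,547 → take DB $49,574. Book value $198,296.
Year 2: DB = ⌊$198,296 × 200%/10⌋ = $39,659; SL = ⌊$175,896/9⌋ = $19,544 → take DB $39,659. Book value $158,637.
Year 3: DB = ⌊$158,637 × 200%/10⌋ = $31,727; SL = ⌊$136,237/8⌋ = $17,029 → take DB $31,727. Book value $126,910.
Year 4: DB = ⌊$126,910 × 200%/10⌋ = $25,382; SL = ⌊$104,510/7⌋ = $14,930 → take DB $25,382. Book value $101,528.
Year 5: DB = ⌊$101,528 × 200%/10⌋ = $20,305; SL = ⌊$79,128/6⌋ = $13,188 → take DB $20,305. Book value $81,223.
Year 6: DB = ⌊$81,223 × 200%/10⌋ = $16,244; SL = ⌊$58,823/5⌋ = $11,764 → take DB $16,244. Book value $64,979.
Year 7: DB = ⌊$64,979 × 200%/10⌋ = $12,995; SL = ⌊$42,579/4⌋ = $10,644 → take DB $12,995. Book value $51,984.

$12,995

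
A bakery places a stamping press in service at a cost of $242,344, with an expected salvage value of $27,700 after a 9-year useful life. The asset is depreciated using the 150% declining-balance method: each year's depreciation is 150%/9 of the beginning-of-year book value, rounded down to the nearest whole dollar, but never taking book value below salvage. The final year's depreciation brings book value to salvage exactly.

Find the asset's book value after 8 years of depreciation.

Depreciable base = $242,344 − $27,700 = $214,644.
Year 1: ⌊$242,344 × 150%/9⌋ = $40,390. Book value $201,954.
Year 2: ⌊$201,954 × 150%/9⌋ = $33,659. Book value $168,295.
Year 3: ⌊$168,295 × 150%/9⌋ = $28,049. Book value $140,246.
Year 4: ⌊$140,246 × 150%/9⌋ = $23,374. Book value $116,872.
Year 5: ⌊$116,872 × 150%/9⌋ = $19,478. Book value $97,394.
Year 6: ⌊$97,394 × 150%/9⌋ = $16,232. Book value $81,162.
Year 7: ⌊$81,162 × 150%/9⌋ = $13,527. Book value $67,635.
Year 8: ⌊$67,635 × 150%/9⌋ = $11,272. Book value $56,363.

$56,363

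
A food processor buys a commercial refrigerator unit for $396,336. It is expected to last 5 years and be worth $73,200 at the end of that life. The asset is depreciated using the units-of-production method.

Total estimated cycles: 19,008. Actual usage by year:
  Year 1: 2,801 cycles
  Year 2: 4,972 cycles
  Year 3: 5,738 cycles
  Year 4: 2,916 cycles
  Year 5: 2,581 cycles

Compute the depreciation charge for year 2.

$84,524

Depreciable base = $396,336 − $73,200 = $323,136.
Rate = $323,136 / 19,008 cycles = $17 per cycle.
Year 1: 2,801 × $17 = $47,617. Book value $348,719.
Year 2: 4,972 × $17 = $84,524. Book value $264,195.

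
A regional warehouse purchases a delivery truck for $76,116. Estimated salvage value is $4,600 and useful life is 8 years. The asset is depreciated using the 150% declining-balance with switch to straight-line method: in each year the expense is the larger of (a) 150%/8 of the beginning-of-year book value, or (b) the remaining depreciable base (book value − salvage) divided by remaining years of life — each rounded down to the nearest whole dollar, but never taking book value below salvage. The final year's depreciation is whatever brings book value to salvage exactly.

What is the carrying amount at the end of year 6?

Depreciable base = $76,116 − $4,600 = $71,516.
Year 1: DB = ⌊$76,116 × 150%/8⌋ = $14,271; SL = ⌊$71,516/8⌋ = $8,939 → take DB $14,271. Book value $61,845.
Year 2: DB = ⌊$61,845 × 150%/8⌋ = $11,595; SL = ⌊$57,245/7⌋ = $8,177 → take DB $11,595. Book value $50,250.
Year 3: DB = ⌊$50,250 × 150%/8⌋ = $9,421; SL = ⌊$45,650/6⌋ = $7,608 → take DB $9,421. Book value $40,829.
Year 4: DB = ⌊$40,829 × 150%/8⌋ = $7,655; SL = ⌊$36,229/5⌋ = $7,245 → take DB $7,655. Book value $33,174.
Year 5: DB = ⌊$33,174 × 150%/8⌋ = $6,220; SL = ⌊$28,574/4⌋ = $7,143 → take SL $7,143. Book value $26,031.
Year 6: DB = ⌊$26,031 × 150%/8⌋ = $4,880; SL = ⌊$21,431/3⌋ = $7,143 → take SL $7,143. Book value $18,888.

$18,888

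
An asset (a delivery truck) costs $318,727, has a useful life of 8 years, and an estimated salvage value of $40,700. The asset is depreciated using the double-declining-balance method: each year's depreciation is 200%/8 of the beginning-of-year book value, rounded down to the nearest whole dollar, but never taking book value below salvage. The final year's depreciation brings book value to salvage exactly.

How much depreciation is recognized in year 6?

$18,909

Depreciable base = $318,727 − $40,700 = $278,027.
Year 1: ⌊$318,727 × 200%/8⌋ = $79,681. Book value $239,046.
Year 2: ⌊$239,046 × 200%/8⌋ = $59,761. Book value $179,285.
Year 3: ⌊$179,285 × 200%/8⌋ = $44,821. Book value $134,464.
Year 4: ⌊$134,464 × 200%/8⌋ = $33,616. Book value $100,848.
Year 5: ⌊$100,848 × 200%/8⌋ = $25,212. Book value $75,636.
Year 6: ⌊$75,636 × 200%/8⌋ = $18,909. Book value $56,727.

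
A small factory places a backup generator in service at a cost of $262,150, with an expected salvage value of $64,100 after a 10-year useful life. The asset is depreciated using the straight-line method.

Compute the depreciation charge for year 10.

$19,805

Depreciable base = $262,150 − $64,100 = $198,050.
Annual expense = $198,050 / 10 = $19,805.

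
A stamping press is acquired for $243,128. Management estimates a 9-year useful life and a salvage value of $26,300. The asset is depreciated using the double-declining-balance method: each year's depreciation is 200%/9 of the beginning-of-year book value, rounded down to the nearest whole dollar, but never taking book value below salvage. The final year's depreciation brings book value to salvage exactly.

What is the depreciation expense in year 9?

$6,261

Depreciable base = $243,128 − $26,300 = $216,828.
Year 1: ⌊$243,128 × 200%/9⌋ = $54,028. Book value $189,100.
Year 2: ⌊$189,100 × 200%/9⌋ = $42,022. Book value $147,078.
Year 3: ⌊$147,078 × 200%/9⌋ = $32,684. Book value $114,394.
Year 4: ⌊$114,394 × 200%/9⌋ = $25,420. Book value $88,974.
Year 5: ⌊$88,974 × 200%/9⌋ = $19,772. Book value $69,202.
Year 6: ⌊$69,202 × 200%/9⌋ = $15,378. Book value $53,824.
Year 7: ⌊$53,824 × 200%/9⌋ = $11,960. Book value $41,864.
Year 8: ⌊$41,864 × 200%/9⌋ = $9,303. Book value $32,561.
Year 9 (final): $32,561 − $26,300 = $6,261. Book value $26,300.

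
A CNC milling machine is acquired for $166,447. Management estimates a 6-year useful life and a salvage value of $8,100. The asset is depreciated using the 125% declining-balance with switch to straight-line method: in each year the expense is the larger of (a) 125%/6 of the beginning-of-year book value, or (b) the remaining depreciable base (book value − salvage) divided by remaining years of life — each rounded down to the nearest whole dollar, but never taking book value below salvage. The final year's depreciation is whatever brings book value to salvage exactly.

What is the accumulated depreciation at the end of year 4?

Depreciable base = $166,447 − $8,100 = $158,347.
Year 1: DB = ⌊$166,447 × 125%/6⌋ = $34,676; SL = ⌊$158,347/6⌋ = $26,391 → take DB $34,676. Book value $131,771.
Year 2: DB = ⌊$131,771 × 125%/6⌋ = $27,452; SL = ⌊$123,671/5⌋ = $24,734 → take DB $27,452. Book value $104,319.
Year 3: DB = ⌊$104,319 × 125%/6⌋ = $21,733; SL = ⌊$96,219/4⌋ = $24,054 → take SL $24,054. Book value $80,265.
Year 4: DB = ⌊$80,265 × 125%/6⌋ = $16,721; SL = ⌊$72,165/3⌋ = $24,055 → take SL $24,055. Book value $56,210.
Accumulated through year 4 = $166,447 − $56,210 = $110,237.

$110,237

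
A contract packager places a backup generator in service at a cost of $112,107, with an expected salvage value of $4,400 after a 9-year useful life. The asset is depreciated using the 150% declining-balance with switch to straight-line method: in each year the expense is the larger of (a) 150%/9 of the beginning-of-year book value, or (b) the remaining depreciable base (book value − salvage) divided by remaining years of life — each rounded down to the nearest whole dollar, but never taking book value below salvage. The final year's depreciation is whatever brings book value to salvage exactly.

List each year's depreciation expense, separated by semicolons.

Depreciable base = $112,107 − $4,400 = $107,707.
Year 1: DB = ⌊$112,107 × 150%/9⌋ = $18,684; SL = ⌊$107,707/9⌋ = $11,967 → take DB $18,684. Book value $93,423.
Year 2: DB = ⌊$93,423 × 150%/9⌋ = $15,570; SL = ⌊$89,023/8⌋ = $11,127 → take DB $15,570. Book value $77,853.
Year 3: DB = ⌊$77,853 × 150%/9⌋ = $12,975; SL = ⌊$73,453/7⌋ = $10,493 → take DB $12,975. Book value $64,878.
Year 4: DB = ⌊$64,878 × 150%/9⌋ = $10,813; SL = ⌊$60,478/6⌋ = $10,079 → take DB $10,813. Book value $54,065.
Year 5: DB = ⌊$54,065 × 150%/9⌋ = $9,010; SL = ⌊$49,665/5⌋ = $9,933 → take SL $9,933. Book value $44,132.
Year 6: DB = ⌊$44,132 × 150%/9⌋ = $7,355; SL = ⌊$39,732/4⌋ = $9,933 → take SL $9,933. Book value $34,199.
Year 7: DB = ⌊$34,199 × 150%/9⌋ = $5,699; SL = ⌊$29,799/3⌋ = $9,933 → take SL $9,933. Book value $24,266.
Year 8: DB = ⌊$24,266 × 150%/9⌋ = $4,044; SL = ⌊$19,866/2⌋ = $9,933 → take SL $9,933. Book value $14,333.
Year 9 (final): $14,333 − $4,400 = $9,933. Book value $4,400.

$18,684; $15,570; $12,975; $10,813; $9,933; $9,933; $9,933; $9,933; $9,933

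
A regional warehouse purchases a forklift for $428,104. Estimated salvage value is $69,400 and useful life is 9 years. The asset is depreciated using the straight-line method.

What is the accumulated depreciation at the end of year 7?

Depreciable base = $428,104 − $69,400 = $358,704.
Annual expense = $358,704 / 9 = $39,856.
End of year 1: book value $388,248.
End of year 2: book value $348,392.
End of year 3: book value $308,536.
End of year 4: book value $268,680.
End of year 5: book value $228,824.
End of year 6: book value $188,968.
End of year 7: book value $149,112.
Accumulated through year 7 = $428,104 − $149,112 = $278,992.

$278,992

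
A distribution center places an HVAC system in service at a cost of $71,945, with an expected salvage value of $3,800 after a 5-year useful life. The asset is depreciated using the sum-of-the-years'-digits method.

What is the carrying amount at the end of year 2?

Depreciable base = $71,945 − $3,800 = $68,145.
Sum of the years' digits = 5+4+3+2+1 = 15.
Year 1: $68,145 × 5/15 = $22,715. Book value $49,230.
Year 2: $68,145 × 4/15 = $18,172. Book value $31,058.

$31,058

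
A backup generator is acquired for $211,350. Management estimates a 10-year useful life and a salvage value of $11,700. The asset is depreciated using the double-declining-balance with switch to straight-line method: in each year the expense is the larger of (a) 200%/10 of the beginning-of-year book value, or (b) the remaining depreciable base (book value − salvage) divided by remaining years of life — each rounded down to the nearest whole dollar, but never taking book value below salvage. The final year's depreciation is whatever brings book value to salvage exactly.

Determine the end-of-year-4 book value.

$86,570

Depreciable base = $211,350 − $11,700 = $199,650.
Year 1: DB = ⌊$211,350 × 200%/10⌋ = $42,270; SL = ⌊$199,650/10⌋ = $19,965 → take DB $42,270. Book value $169,080.
Year 2: DB = ⌊$169,080 × 200%/10⌋ = $33,816; SL = ⌊$157,380/9⌋ = $17,486 → take DB $33,816. Book value $135,264.
Year 3: DB = ⌊$135,264 × 200%/10⌋ = $27,052; SL = ⌊$123,564/8⌋ = $15,445 → take DB $27,052. Book value $108,212.
Year 4: DB = ⌊$108,212 × 200%/10⌋ = $21,642; SL = ⌊$96,512/7⌋ = $13,787 → take DB $21,642. Book value $86,570.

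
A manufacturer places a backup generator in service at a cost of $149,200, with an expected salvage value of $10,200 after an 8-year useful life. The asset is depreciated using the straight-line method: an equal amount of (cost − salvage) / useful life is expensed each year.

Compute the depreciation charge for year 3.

Depreciable base = $149,200 − $10,200 = $139,000.
Annual expense = $139,000 / 8 = $17,375.

$17,375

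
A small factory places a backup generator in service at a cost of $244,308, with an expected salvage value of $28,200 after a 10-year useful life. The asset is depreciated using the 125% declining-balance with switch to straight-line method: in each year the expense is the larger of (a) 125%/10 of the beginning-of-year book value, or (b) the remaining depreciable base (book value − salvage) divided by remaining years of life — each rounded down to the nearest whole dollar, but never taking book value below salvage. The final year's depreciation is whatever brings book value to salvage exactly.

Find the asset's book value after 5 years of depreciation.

Depreciable base = $244,308 − $28,200 = $216,108.
Year 1: DB = ⌊$244,308 × 125%/10⌋ = $30,538; SL = ⌊$216,108/10⌋ = $21,610 → take DB $30,538. Book value $213,770.
Year 2: DB = ⌊$213,770 × 125%/10⌋ = $26,721; SL = ⌊$185,570/9⌋ = $20,618 → take DB $26,721. Book value $187,049.
Year 3: DB = ⌊$187,049 × 125%/10⌋ = $23,381; SL = ⌊$158,849/8⌋ = $19,856 → take DB $23,381. Book value $163,668.
Year 4: DB = ⌊$163,668 × 125%/10⌋ = $20,458; SL = ⌊$135,468/7⌋ = $19,352 → take DB $20,458. Book value $143,210.
Year 5: DB = ⌊$143,210 × 125%/10⌋ = $17,901; SL = ⌊$115,010/6⌋ = $19,168 → take SL $19,168. Book value $124,042.

$124,042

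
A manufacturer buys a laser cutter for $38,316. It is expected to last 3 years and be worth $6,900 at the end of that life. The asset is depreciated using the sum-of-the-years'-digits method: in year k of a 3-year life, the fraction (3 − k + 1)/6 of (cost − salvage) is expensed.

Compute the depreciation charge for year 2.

$10,472

Depreciable base = $38,316 − $6,900 = $31,416.
Sum of the years' digits = 3+2+1 = 6.
Year 1: $31,416 × 3/6 = $15,708. Book value $22,608.
Year 2: $31,416 × 2/6 = $10,472. Book value $12,136.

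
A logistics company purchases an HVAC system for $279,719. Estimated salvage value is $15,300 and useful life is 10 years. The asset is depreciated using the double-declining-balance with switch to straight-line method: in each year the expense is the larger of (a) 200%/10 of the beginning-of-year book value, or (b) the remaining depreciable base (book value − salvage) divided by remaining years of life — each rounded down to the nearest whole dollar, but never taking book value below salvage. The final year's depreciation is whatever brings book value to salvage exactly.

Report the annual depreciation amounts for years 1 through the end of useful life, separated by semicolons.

Depreciable base = $279,719 − $15,300 = $264,419.
Year 1: DB = ⌊$279,719 × 200%/10⌋ = $55,943; SL = ⌊$264,419/10⌋ = $26,441 → take DB $55,943. Book value $223,776.
Year 2: DB = ⌊$223,776 × 200%/10⌋ = $44,755; SL = ⌊$208,476/9⌋ = $23,164 → take DB $44,755. Book value $179,021.
Year 3: DB = ⌊$179,021 × 200%/10⌋ = $35,804; SL = ⌊$163,721/8⌋ = $20,465 → take DB $35,804. Book value $143,217.
Year 4: DB = ⌊$143,217 × 200%/10⌋ = $28,643; SL = ⌊$127,917/7⌋ = $18,273 → take DB $28,643. Book value $114,574.
Year 5: DB = ⌊$114,574 × 200%/10⌋ = $22,914; SL = ⌊$99,274/6⌋ = $16,545 → take DB $22,914. Book value $91,660.
Year 6: DB = ⌊$91,660 × 200%/10⌋ = $18,332; SL = ⌊$76,360/5⌋ = $15,272 → take DB $18,332. Book value $73,328.
Year 7: DB = ⌊$73,328 × 200%/10⌋ = $14,665; SL = ⌊$58,028/4⌋ = $14,507 → take DB $14,665. Book value $58,663.
Year 8: DB = ⌊$58,663 × 200%/10⌋ = $11,732; SL = ⌊$43,363/3⌋ = $14,454 → take SL $14,454. Book value $44,209.
Year 9: DB = ⌊$44,209 × 200%/10⌋ = $8,841; SL = ⌊$28,909/2⌋ = $14,454 → take SL $14,454. Book value $29,755.
Year 10 (final): $29,755 − $15,300 = $14,455. Book value $15,300.

$55,943; $44,755; $35,804; $28,643; $22,914; $18,332; $14,665; $14,454; $14,454; $14,455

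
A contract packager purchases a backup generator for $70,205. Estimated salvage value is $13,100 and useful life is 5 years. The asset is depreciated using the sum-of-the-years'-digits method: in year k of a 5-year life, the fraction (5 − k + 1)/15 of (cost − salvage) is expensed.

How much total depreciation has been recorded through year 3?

Depreciable base = $70,205 − $13,100 = $57,105.
Sum of the years' digits = 5+4+3+2+1 = 15.
Year 1: $57,105 × 5/15 = $19,035. Book value $51,170.
Year 2: $57,105 × 4/15 = $15,228. Book value $35,942.
Year 3: $57,105 × 3/15 = $11,421. Book value $24,521.
Accumulated through year 3 = $70,205 − $24,521 = $45,684.

$45,684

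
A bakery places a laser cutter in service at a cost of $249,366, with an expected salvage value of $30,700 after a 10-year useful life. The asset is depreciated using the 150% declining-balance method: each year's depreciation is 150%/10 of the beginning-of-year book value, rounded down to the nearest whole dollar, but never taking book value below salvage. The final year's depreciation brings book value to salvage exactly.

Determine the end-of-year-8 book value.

Depreciable base = $249,366 − $30,700 = $218,666.
Year 1: ⌊$249,366 × 150%/10⌋ = $37,404. Book value $211,962.
Year 2: ⌊$211,962 × 150%/10⌋ = $31,794. Book value $180,168.
Year 3: ⌊$180,168 × 150%/10⌋ = $27,025. Book value $153,143.
Year 4: ⌊$153,143 × 150%/10⌋ = $22,971. Book value $130,172.
Year 5: ⌊$130,172 × 150%/10⌋ = $19,525. Book value $110,647.
Year 6: ⌊$110,647 × 150%/10⌋ = $16,597. Book value $94,050.
Year 7: ⌊$94,050 × 150%/10⌋ = $14,107. Book value $79,943.
Year 8: ⌊$79,943 × 150%/10⌋ = $11,991. Book value $67,952.

$67,952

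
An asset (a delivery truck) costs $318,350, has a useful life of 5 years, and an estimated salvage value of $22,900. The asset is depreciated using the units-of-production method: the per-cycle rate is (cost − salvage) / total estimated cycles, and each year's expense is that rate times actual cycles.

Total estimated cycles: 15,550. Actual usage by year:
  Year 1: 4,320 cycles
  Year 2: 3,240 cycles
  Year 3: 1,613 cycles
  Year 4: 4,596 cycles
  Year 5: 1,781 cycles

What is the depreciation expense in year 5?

Depreciable base = $318,350 − $22,900 = $295,450.
Rate = $295,450 / 15,550 cycles = $19 per cycle.
Year 1: 4,320 × $19 = $82,080. Book value $236,270.
Year 2: 3,240 × $19 = $61,560. Book value $174,710.
Year 3: 1,613 × $19 = $30,647. Book value $144,063.
Year 4: 4,596 × $19 = $87,324. Book value $56,739.
Year 5: 1,781 × $19 = $33,839. Book value $22,900.

$33,839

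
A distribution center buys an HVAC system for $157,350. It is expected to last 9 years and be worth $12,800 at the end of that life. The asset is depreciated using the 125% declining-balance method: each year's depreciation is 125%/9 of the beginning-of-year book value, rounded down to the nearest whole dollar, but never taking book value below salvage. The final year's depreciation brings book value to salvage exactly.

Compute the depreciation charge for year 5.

Depreciable base = $157,350 − $12,800 = $144,550.
Year 1: ⌊$157,350 × 125%/9⌋ = $21,854. Book value $135,496.
Year 2: ⌊$135,496 × 125%/9⌋ = $18,818. Book value $116,678.
Year 3: ⌊$116,678 × 125%/9⌋ = $16,205. Book value $100,473.
Year 4: ⌊$100,473 × 125%/9⌋ = $13,954. Book value $86,519.
Year 5: ⌊$86,519 × 125%/9⌋ = $12,016. Book value $74,503.

$12,016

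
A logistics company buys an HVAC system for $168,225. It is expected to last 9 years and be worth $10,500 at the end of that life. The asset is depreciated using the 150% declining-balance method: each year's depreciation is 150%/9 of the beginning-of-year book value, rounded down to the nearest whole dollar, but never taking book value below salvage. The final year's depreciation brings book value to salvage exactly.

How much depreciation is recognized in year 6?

Depreciable base = $168,225 − $10,500 = $157,725.
Year 1: ⌊$168,225 × 150%/9⌋ = $28,037. Book value $140,188.
Year 2: ⌊$140,188 × 150%/9⌋ = $23,364. Book value $116,824.
Year 3: ⌊$116,824 × 150%/9⌋ = $19,470. Book value $97,354.
Year 4: ⌊$97,354 × 150%/9⌋ = $16,225. Book value $81,129.
Year 5: ⌊$81,129 × 150%/9⌋ = $13,521. Book value $67,608.
Year 6: ⌊$67,608 × 150%/9⌋ = $11,268. Book value $56,340.

$11,268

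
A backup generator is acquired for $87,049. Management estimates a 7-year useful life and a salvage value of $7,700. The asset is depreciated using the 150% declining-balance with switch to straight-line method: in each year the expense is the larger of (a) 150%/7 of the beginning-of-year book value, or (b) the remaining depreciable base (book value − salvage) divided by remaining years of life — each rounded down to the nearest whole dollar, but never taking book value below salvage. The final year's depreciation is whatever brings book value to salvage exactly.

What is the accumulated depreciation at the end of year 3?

$44,824

Depreciable base = $87,049 − $7,700 = $79,349.
Year 1: DB = ⌊$87,049 × 150%/7⌋ = $18,653; SL = ⌊$79,349/7⌋ = $11,335 → take DB $18,653. Book value $68,396.
Year 2: DB = ⌊$68,396 × 150%/7⌋ = $14,656; SL = ⌊$60,696/6⌋ = $10,116 → take DB $14,656. Book value $53,740.
Year 3: DB = ⌊$53,740 × 150%/7⌋ = $11,515; SL = ⌊$46,040/5⌋ = $9,208 → take DB $11,515. Book value $42,225.
Accumulated through year 3 = $87,049 − $42,225 = $44,824.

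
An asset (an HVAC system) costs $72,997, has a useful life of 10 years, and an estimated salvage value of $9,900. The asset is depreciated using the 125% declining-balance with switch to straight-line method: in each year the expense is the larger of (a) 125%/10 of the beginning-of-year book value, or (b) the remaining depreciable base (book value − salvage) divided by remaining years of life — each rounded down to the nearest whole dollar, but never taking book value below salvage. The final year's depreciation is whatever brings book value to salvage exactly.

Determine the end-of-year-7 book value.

$26,346

Depreciable base = $72,997 − $9,900 = $63,097.
Year 1: DB = ⌊$72,997 × 125%/10⌋ = $9,124; SL = ⌊$63,097/10⌋ = $6,309 → take DB $9,124. Book value $63,873.
Year 2: DB = ⌊$63,873 × 125%/10⌋ = $7,984; SL = ⌊$53,973/9⌋ = $5,997 → take DB $7,984. Book value $55,889.
Year 3: DB = ⌊$55,889 × 125%/10⌋ = $6,986; SL = ⌊$45,989/8⌋ = $5,748 → take DB $6,986. Book value $48,903.
Year 4: DB = ⌊$48,903 × 125%/10⌋ = $6,112; SL = ⌊$39,003/7⌋ = $5,571 → take DB $6,112. Book value $42,791.
Year 5: DB = ⌊$42,791 × 125%/10⌋ = $5,348; SL = ⌊$32,891/6⌋ = $5,481 → take SL $5,481. Book value $37,310.
Year 6: DB = ⌊$37,310 × 125%/10⌋ = $4,663; SL = ⌊$27,410/5⌋ = $5,482 → take SL $5,482. Book value $31,828.
Year 7: DB = ⌊$31,828 × 125%/10⌋ = $3,978; SL = ⌊$21,928/4⌋ = $5,482 → take SL $5,482. Book value $26,346.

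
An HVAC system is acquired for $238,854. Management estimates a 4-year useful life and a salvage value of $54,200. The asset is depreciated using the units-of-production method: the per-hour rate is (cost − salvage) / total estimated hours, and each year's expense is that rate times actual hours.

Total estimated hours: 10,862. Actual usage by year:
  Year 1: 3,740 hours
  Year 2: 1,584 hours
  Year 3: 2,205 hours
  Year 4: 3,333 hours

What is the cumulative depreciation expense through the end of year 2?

Depreciable base = $238,854 − $54,200 = $184,654.
Rate = $184,654 / 10,862 hours = $17 per hour.
Year 1: 3,740 × $17 = $63,580. Book value $175,274.
Year 2: 1,584 × $17 = $26,928. Book value $148,346.
Accumulated through year 2 = $238,854 − $148,346 = $90,508.

$90,508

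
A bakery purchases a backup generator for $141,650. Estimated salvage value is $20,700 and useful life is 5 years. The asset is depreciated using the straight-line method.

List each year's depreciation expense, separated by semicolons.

$24,190; $24,190; $24,190; $24,190; $24,190

Depreciable base = $141,650 − $20,700 = $120,950.
Annual expense = $120,950 / 5 = $24,190.
End of year 1: book value $117,460.
End of year 2: book value $93,270.
End of year 3: book value $69,080.
End of year 4: book value $44,890.
End of year 5: book value $20,700.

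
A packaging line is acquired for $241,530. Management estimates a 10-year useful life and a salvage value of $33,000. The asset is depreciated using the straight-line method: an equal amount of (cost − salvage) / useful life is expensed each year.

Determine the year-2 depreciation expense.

Depreciable base = $241,530 − $33,000 = $208,530.
Annual expense = $208,530 / 10 = $20,853.

$20,853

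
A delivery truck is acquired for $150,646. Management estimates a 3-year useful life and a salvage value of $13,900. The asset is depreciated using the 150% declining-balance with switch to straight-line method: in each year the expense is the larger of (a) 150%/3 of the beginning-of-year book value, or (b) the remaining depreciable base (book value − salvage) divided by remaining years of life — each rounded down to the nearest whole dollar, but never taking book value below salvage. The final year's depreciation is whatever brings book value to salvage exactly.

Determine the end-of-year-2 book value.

Depreciable base = $150,646 − $13,900 = $136,746.
Year 1: DB = ⌊$150,646 × 150%/3⌋ = $75,323; SL = ⌊$136,746/3⌋ = $45,582 → take DB $75,323. Book value $75,323.
Year 2: DB = ⌊$75,323 × 150%/3⌋ = $37,661; SL = ⌊$61,423/2⌋ = $30,711 → take DB $37,661. Book value $37,662.

$37,662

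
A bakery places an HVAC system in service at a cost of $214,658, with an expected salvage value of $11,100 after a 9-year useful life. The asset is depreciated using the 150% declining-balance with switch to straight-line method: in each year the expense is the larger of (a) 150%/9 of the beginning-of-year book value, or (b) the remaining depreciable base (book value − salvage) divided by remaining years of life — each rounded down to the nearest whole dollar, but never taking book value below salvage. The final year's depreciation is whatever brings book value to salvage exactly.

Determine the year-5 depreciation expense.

$18,484

Depreciable base = $214,658 − $11,100 = $203,558.
Year 1: DB = ⌊$214,658 × 150%/9⌋ = $35,776; SL = ⌊$203,558/9⌋ = $22,617 → take DB $35,776. Book value $178,882.
Year 2: DB = ⌊$178,882 × 150%/9⌋ = $29,813; SL = ⌊$167,782/8⌋ = $20,972 → take DB $29,813. Book value $149,069.
Year 3: DB = ⌊$149,069 × 150%/9⌋ = $24,844; SL = ⌊$137,969/7⌋ = $19,709 → take DB $24,844. Book value $124,225.
Year 4: DB = ⌊$124,225 × 150%/9⌋ = $20,704; SL = ⌊$113,125/6⌋ = $18,854 → take DB $20,704. Book value $103,521.
Year 5: DB = ⌊$103,521 × 150%/9⌋ = $17,253; SL = ⌊$92,421/5⌋ = $18,484 → take SL $18,484. Book value $85,037.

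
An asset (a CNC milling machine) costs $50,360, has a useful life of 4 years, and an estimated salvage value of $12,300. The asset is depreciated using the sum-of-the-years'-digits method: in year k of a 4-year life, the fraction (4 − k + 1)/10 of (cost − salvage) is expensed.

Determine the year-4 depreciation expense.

Depreciable base = $50,360 − $12,300 = $38,060.
Sum of the years' digits = 4+3+2+1 = 10.
Year 1: $38,060 × 4/10 = $15,224. Book value $35,136.
Year 2: $38,060 × 3/10 = $11,418. Book value $23,718.
Year 3: $38,060 × 2/10 = $7,612. Book value $16,106.
Year 4: $38,060 × 1/10 = $3,806. Book value $12,300.

$3,806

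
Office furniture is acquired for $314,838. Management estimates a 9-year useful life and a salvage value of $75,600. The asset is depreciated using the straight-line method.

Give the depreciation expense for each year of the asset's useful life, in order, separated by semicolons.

Depreciable base = $314,838 − $75,600 = $239,238.
Annual expense = $239,238 / 9 = $26,582.
End of year 1: book value $288,256.
End of year 2: book value $261,674.
End of year 3: book value $235,092.
End of year 4: book value $208,510.
End of year 5: book value $181,928.
End of year 6: book value $155,346.
End of year 7: book value $128,764.
End of year 8: book value $102,182.
End of year 9: book value $75,600.

$26,582; $26,582; $26,582; $26,582; $26,582; $26,582; $26,582; $26,582; $26,582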